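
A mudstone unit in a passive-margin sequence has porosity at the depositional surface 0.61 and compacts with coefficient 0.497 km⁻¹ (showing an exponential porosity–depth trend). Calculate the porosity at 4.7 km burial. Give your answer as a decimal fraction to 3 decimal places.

n = n₀·exp(−β·z) = 0.61 × exp(−0.497 × 4.7) = 0.61 × exp(−2.336)
  = 0.61 × 0.0967 = 0.0590

0.059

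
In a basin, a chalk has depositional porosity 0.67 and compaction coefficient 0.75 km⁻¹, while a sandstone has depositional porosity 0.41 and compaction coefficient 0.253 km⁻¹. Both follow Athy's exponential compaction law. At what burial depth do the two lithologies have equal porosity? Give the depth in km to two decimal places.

0.99 km

Set phi₀ₐ e^(−kₐz) = phi₀ᵦ e^(−kᵦz) ⇒ ln(phi₀ₐ/phi₀ᵦ) = (kₐ − kᵦ)·z
z = ln(0.67/0.41) / (0.75 − 0.253) = 0.4911 / 0.497 = 0.988 km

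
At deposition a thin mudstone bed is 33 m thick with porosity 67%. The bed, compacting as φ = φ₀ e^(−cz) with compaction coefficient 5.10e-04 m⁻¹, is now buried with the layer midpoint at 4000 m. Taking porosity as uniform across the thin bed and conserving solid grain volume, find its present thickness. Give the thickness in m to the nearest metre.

Working in km (1 km = 1000 m; c in km⁻¹ = c in m⁻¹ × 1000):
Porosity at 4 km: φ = 0.67·exp(−0.51×4) = 0.0871
Solid-volume conservation: h(1−φ) = h₀(1−φ₀) ⇒ h = h₀·(1−φ₀)/(1−φ)
h = 0.033 × (1 − 0.67)/(1 − 0.0871) = 0.033 × 0.3615 = 0.0119 km

12 m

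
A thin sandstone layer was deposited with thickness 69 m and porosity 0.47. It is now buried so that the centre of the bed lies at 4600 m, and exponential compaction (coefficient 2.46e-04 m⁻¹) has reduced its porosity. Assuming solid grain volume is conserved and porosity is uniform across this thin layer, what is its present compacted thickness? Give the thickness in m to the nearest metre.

Working in km (1 km = 1000 m; c in km⁻¹ = c in m⁻¹ × 1000):
Porosity at 4.6 km: n = 0.47·exp(−0.246×4.6) = 0.1516
Solid-volume conservation: h(1−n) = h₀(1−n₀) ⇒ h = h₀·(1−n₀)/(1−n)
h = 0.069 × (1 − 0.47)/(1 − 0.1516) = 0.069 × 0.6247 = 0.0431 km

43 m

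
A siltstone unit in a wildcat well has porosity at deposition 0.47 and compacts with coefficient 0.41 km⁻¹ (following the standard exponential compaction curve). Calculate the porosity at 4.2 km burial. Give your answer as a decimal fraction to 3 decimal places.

0.084

phi = phi₀·exp(−c·z) = 0.47 × exp(−0.41 × 4.2) = 0.47 × exp(−1.722)
  = 0.47 × 0.1787 = 0.0840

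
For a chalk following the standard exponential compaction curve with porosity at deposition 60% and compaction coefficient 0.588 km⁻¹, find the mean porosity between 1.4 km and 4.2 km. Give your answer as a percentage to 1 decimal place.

12.9%

⟨phi⟩ = (1/(d₂−d₁)) ∫ phi₀ e^(−βd) dd = phi₀·(e^(−β·d₁) − e^(−β·d₂)) / (β·(d₂−d₁))
e^(−0.588×1.4) = 0.4390; e^(−0.588×4.2) = 0.0846
⟨phi⟩ = 0.6 × (0.4390 − 0.0846) / (0.588 × 2.8) = 0.6 × 0.2153 = 0.1292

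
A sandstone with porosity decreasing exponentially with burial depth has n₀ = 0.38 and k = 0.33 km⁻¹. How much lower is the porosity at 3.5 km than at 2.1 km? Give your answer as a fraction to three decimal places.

n(2.1) = 0.38·e^(−0.33×2.1) = 0.1900
n(3.5) = 0.38·e^(−0.33×3.5) = 0.1197
Δn = 0.1900 − 0.1197 = 0.0703

0.070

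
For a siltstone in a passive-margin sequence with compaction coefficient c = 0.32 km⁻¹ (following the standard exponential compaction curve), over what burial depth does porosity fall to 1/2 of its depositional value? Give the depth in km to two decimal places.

2.17 km

phi/phi₀ = 1/2 ⇒ exp(−c·z) = 1/2 ⇒ z = ln(2) / c
z = 0.6931 / 0.32 = 2.166 km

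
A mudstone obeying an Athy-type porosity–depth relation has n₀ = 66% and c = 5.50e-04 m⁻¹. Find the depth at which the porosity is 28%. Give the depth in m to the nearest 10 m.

1560 m

Working in km (1 km = 1000 m; c in km⁻¹ = c in m⁻¹ × 1000):
Invert Athy's law: d = ln(n₀/n) / c
d = ln(0.66/0.28) / 0.55 = ln(2.357) / 0.55 = 0.8575 / 0.55 = 1.559 km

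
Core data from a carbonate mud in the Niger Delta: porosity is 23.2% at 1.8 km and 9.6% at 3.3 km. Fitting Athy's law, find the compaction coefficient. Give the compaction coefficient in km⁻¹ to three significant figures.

Athy: phi(z) = phi₀ e^(−βz) ⇒ phi₁/phi₂ = e^{β(z₂−z₁)} ⇒ β = ln(phi₁/phi₂)/(z₂−z₁)
β = ln(0.232/0.096) / (3.3 − 1.8) = ln(2.417) / 1.5 = 0.8824 / 1.5 = 0.5883 km⁻¹

0.588 km⁻¹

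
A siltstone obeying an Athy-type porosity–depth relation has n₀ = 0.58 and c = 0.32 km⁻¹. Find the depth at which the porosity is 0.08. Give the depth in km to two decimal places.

6.19 km

Invert Athy's law: d = ln(n₀/n) / c
d = ln(0.58/0.08) / 0.32 = ln(7.25) / 0.32 = 1.9810 / 0.32 = 6.191 km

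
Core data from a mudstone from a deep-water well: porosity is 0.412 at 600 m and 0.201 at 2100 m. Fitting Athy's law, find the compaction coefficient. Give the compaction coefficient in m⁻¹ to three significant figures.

Working in km (1 km = 1000 m; c in km⁻¹ = c in m⁻¹ × 1000):
Athy: n(d) = n₀ e^(−cd) ⇒ n₁/n₂ = e^{c(d₂−d₁)} ⇒ c = ln(n₁/n₂)/(d₂−d₁)
c = ln(0.412/0.201) / (2.1 − 0.6) = ln(2.05) / 1.5 = 0.7177 / 1.5 = 0.4785 km⁻¹

0.000478 m⁻¹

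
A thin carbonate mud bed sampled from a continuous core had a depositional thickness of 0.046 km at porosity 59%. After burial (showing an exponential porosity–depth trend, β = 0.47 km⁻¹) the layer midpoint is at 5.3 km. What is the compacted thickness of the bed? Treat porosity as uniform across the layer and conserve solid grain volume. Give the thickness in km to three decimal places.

0.020 km

Porosity at 5.3 km: φ = 0.59·exp(−0.47×5.3) = 0.0489
Solid-volume conservation: h(1−φ) = h₀(1−φ₀) ⇒ h = h₀·(1−φ₀)/(1−φ)
h = 0.046 × (1 − 0.59)/(1 − 0.0489) = 0.046 × 0.4311 = 0.0198 km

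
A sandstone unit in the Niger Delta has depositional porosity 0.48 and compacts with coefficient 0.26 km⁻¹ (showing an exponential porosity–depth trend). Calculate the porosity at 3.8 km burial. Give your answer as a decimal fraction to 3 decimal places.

0.179

n = n₀·exp(−k·d) = 0.48 × exp(−0.26 × 3.8) = 0.48 × exp(−0.988)
  = 0.48 × 0.3723 = 0.1787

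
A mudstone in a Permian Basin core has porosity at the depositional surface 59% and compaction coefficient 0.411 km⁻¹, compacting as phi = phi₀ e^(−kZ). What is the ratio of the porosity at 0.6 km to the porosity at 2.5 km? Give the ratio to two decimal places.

2.18

phi(Z₁)/phi(Z₂) = e^(−k·Z₁)/e^(−k·Z₂) = e^{k(Z₂−Z₁)}
= exp(0.411 × 1.9) = exp(0.7809) = 2.1834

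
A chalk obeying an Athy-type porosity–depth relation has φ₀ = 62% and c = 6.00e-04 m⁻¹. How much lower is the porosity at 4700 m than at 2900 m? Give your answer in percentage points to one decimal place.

Working in km (1 km = 1000 m; c in km⁻¹ = c in m⁻¹ × 1000):
φ(2.9) = 0.62·e^(−0.6×2.9) = 0.1088
φ(4.7) = 0.62·e^(−0.6×4.7) = 0.0370
Δφ = 0.1088 − 0.0370 = 0.0719

7.2 percentage points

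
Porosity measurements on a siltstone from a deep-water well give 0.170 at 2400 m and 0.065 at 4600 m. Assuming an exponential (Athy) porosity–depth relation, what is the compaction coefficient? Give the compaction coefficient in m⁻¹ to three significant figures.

0.000437 m⁻¹

Working in km (1 km = 1000 m; β in km⁻¹ = β in m⁻¹ × 1000):
Athy: phi(Z) = phi₀ e^(−βZ) ⇒ phi₁/phi₂ = e^{β(Z₂−Z₁)} ⇒ β = ln(phi₁/phi₂)/(Z₂−Z₁)
β = ln(0.17/0.065) / (4.6 − 2.4) = ln(2.615) / 2.2 = 0.9614 / 2.2 = 0.437 km⁻¹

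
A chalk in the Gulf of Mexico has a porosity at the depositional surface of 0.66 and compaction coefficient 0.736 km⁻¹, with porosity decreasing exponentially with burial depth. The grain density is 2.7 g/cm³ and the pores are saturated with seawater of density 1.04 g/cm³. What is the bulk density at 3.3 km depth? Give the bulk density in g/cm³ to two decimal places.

Porosity at depth: phi = 0.66·exp(−0.736×3.3) = 0.66×0.0881 = 0.0582
Bulk density: ρ_b = (1−phi)ρ_g + phi·ρ_f = 0.9418×2.7 + 0.0582×1.04
       = 2.543 + 0.061 = 2.603 g/cm³

2.60 g/cm³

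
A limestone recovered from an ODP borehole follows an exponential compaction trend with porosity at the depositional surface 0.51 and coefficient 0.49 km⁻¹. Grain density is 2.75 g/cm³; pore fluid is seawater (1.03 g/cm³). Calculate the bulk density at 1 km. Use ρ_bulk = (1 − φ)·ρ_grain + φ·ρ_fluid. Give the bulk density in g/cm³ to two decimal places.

Porosity at depth: n = 0.51·exp(−0.49×1) = 0.51×0.6126 = 0.3124
Bulk density: ρ_b = (1−n)ρ_g + n·ρ_f = 0.6876×2.75 + 0.3124×1.03
       = 1.891 + 0.322 = 2.213 g/cm³

2.21 g/cm³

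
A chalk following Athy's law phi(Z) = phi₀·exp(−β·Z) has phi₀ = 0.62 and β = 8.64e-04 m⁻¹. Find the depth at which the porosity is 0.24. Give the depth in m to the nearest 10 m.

1100 m

Working in km (1 km = 1000 m; β in km⁻¹ = β in m⁻¹ × 1000):
Invert Athy's law: Z = ln(phi₀/phi) / β
Z = ln(0.62/0.24) / 0.864 = ln(2.583) / 0.864 = 0.9491 / 0.864 = 1.098 km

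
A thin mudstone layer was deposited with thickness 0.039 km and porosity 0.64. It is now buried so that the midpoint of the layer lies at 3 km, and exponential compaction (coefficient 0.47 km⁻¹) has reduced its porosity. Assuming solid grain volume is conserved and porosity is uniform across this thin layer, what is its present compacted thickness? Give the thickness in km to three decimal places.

0.017 km

Porosity at 3 km: phi = 0.64·exp(−0.47×3) = 0.1563
Solid-volume conservation: h(1−phi) = h₀(1−phi₀) ⇒ h = h₀·(1−phi₀)/(1−phi)
h = 0.039 × (1 − 0.64)/(1 − 0.1563) = 0.039 × 0.4267 = 0.0166 km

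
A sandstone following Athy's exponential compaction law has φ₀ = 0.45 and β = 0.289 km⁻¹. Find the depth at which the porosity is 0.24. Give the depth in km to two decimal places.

2.18 km

Invert Athy's law: z = ln(φ₀/φ) / β
z = ln(0.45/0.24) / 0.289 = ln(1.875) / 0.289 = 0.6286 / 0.289 = 2.175 km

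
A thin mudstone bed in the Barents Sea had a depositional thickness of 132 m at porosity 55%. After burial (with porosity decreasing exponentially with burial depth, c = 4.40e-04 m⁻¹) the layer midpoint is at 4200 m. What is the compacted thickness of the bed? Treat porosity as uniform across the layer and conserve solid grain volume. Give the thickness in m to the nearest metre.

65 m

Working in km (1 km = 1000 m; c in km⁻¹ = c in m⁻¹ × 1000):
Porosity at 4.2 km: phi = 0.55·exp(−0.44×4.2) = 0.0867
Solid-volume conservation: h(1−phi) = h₀(1−phi₀) ⇒ h = h₀·(1−phi₀)/(1−phi)
h = 0.132 × (1 − 0.55)/(1 − 0.0867) = 0.132 × 0.4927 = 0.0650 km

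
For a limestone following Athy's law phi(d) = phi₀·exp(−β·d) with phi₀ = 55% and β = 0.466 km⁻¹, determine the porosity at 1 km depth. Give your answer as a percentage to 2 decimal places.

phi = phi₀·exp(−β·d) = 0.55 × exp(−0.466 × 1) = 0.55 × exp(−0.466)
  = 0.55 × 0.6275 = 0.3451

34.51%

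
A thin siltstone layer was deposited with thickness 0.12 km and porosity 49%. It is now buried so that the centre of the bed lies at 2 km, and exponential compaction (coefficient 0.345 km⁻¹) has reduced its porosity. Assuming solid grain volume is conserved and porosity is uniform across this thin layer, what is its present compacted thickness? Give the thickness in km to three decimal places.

0.081 km

Porosity at 2 km: n = 0.49·exp(−0.345×2) = 0.2458
Solid-volume conservation: h(1−n) = h₀(1−n₀) ⇒ h = h₀·(1−n₀)/(1−n)
h = 0.12 × (1 − 0.49)/(1 − 0.2458) = 0.12 × 0.6762 = 0.0811 km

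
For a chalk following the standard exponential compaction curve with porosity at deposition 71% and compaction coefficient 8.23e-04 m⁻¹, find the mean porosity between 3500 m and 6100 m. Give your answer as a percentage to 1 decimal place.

1.6%

Working in km (1 km = 1000 m; k in km⁻¹ = k in m⁻¹ × 1000):
⟨n⟩ = (1/(z₂−z₁)) ∫ n₀ e^(−kz) dz = n₀·(e^(−k·z₁) − e^(−k·z₂)) / (k·(z₂−z₁))
e^(−0.823×3.5) = 0.0561; e^(−0.823×6.1) = 0.0066
⟨n⟩ = 0.71 × (0.0561 − 0.0066) / (0.823 × 2.6) = 0.71 × 0.0231 = 0.0164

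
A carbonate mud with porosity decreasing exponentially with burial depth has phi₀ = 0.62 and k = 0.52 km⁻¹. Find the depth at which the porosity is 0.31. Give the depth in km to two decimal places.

Invert Athy's law: z = ln(phi₀/phi) / k
z = ln(0.62/0.31) / 0.52 = ln(2) / 0.52 = 0.6931 / 0.52 = 1.333 km

1.33 km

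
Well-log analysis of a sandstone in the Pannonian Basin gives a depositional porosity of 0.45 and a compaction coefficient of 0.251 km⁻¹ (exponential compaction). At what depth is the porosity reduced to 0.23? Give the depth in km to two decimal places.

Invert Athy's law: z = ln(φ₀/φ) / c
z = ln(0.45/0.23) / 0.251 = ln(1.957) / 0.251 = 0.6712 / 0.251 = 2.674 km

2.67 km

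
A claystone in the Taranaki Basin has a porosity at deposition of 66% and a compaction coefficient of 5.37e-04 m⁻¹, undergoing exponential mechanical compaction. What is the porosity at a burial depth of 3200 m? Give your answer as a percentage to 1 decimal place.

11.8%

Working in km (1 km = 1000 m; c in km⁻¹ = c in m⁻¹ × 1000):
phi = phi₀·exp(−c·Z) = 0.66 × exp(−0.537 × 3.2) = 0.66 × exp(−1.718)
  = 0.66 × 0.1794 = 0.1184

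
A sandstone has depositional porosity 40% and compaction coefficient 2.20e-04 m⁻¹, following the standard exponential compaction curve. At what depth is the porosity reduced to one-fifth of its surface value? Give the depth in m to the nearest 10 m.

Working in km (1 km = 1000 m; c in km⁻¹ = c in m⁻¹ × 1000):
phi/phi₀ = 1/5 ⇒ exp(−c·Z) = 1/5 ⇒ Z = ln(5) / c
Z = 1.6094 / 0.22 = 7.316 km

7320 m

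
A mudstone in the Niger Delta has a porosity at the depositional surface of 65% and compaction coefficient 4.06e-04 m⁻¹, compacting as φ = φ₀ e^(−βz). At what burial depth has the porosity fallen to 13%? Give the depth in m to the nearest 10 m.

Working in km (1 km = 1000 m; β in km⁻¹ = β in m⁻¹ × 1000):
Invert Athy's law: z = ln(φ₀/φ) / β
z = ln(0.65/0.13) / 0.406 = ln(5) / 0.406 = 1.6094 / 0.406 = 3.964 km

3960 m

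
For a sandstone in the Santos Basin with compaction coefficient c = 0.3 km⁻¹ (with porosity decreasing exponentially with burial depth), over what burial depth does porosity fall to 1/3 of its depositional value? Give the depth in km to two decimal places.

φ/φ₀ = 1/3 ⇒ exp(−c·Z) = 1/3 ⇒ Z = ln(3) / c
Z = 1.0986 / 0.3 = 3.662 km

3.66 km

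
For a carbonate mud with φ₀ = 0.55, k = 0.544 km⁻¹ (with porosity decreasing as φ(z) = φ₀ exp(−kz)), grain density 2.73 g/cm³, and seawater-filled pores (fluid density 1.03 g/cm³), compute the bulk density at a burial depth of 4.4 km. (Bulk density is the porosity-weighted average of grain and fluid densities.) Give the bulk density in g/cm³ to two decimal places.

Porosity at depth: φ = 0.55·exp(−0.544×4.4) = 0.55×0.0913 = 0.0502
Bulk density: ρ_b = (1−φ)ρ_g + φ·ρ_f = 0.9498×2.73 + 0.0502×1.03
       = 2.593 + 0.052 = 2.645 g/cm³

2.64 g/cm³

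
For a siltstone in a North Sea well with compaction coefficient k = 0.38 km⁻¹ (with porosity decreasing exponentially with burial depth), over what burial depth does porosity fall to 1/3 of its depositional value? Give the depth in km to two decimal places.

2.89 km

n/n₀ = 1/3 ⇒ exp(−k·z) = 1/3 ⇒ z = ln(3) / k
z = 1.0986 / 0.38 = 2.891 km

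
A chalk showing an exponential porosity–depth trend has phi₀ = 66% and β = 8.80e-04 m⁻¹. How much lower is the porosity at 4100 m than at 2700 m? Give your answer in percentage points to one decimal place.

4.3 percentage points

Working in km (1 km = 1000 m; β in km⁻¹ = β in m⁻¹ × 1000):
phi(2.7) = 0.66·e^(−0.88×2.7) = 0.0613
phi(4.1) = 0.66·e^(−0.88×4.1) = 0.0179
Δphi = 0.0613 − 0.0179 = 0.0434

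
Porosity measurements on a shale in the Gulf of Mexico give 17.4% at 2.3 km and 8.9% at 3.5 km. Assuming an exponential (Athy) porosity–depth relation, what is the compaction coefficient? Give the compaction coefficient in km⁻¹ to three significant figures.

0.559 km⁻¹

Athy: phi(d) = phi₀ e^(−cd) ⇒ phi₁/phi₂ = e^{c(d₂−d₁)} ⇒ c = ln(phi₁/phi₂)/(d₂−d₁)
c = ln(0.174/0.089) / (3.5 − 2.3) = ln(1.955) / 1.2 = 0.6704 / 1.2 = 0.5587 km⁻¹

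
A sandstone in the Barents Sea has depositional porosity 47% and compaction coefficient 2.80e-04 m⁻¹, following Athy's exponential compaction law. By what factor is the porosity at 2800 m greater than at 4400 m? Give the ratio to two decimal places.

Working in km (1 km = 1000 m; β in km⁻¹ = β in m⁻¹ × 1000):
n(z₁)/n(z₂) = e^(−β·z₁)/e^(−β·z₂) = e^{β(z₂−z₁)}
= exp(0.28 × 1.6) = exp(0.448) = 1.5652

1.57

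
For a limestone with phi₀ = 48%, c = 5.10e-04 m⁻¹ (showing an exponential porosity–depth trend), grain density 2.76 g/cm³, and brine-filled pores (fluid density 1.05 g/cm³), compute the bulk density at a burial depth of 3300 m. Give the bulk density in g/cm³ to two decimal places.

Working in km (1 km = 1000 m; c in km⁻¹ = c in m⁻¹ × 1000):
Porosity at depth: phi = 0.48·exp(−0.51×3.3) = 0.48×0.1858 = 0.0892
Bulk density: ρ_b = (1−phi)ρ_g + phi·ρ_f = 0.9108×2.76 + 0.0892×1.05
       = 2.514 + 0.094 = 2.607 g/cm³

2.61 g/cm³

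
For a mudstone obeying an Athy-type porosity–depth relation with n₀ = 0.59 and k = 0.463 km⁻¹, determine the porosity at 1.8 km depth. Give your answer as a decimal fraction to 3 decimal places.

n = n₀·exp(−k·z) = 0.59 × exp(−0.463 × 1.8) = 0.59 × exp(−0.8334)
  = 0.59 × 0.4346 = 0.2564

0.256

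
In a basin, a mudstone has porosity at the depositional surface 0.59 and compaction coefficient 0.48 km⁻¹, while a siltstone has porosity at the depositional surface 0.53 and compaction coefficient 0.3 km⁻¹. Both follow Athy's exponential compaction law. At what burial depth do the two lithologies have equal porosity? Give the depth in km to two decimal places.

Set phi₀ₐ e^(−cₐd) = phi₀ᵦ e^(−cᵦd) ⇒ ln(phi₀ₐ/phi₀ᵦ) = (cₐ − cᵦ)·d
d = ln(0.59/0.53) / (0.48 − 0.3) = 0.1072 / 0.18 = 0.596 km

0.60 km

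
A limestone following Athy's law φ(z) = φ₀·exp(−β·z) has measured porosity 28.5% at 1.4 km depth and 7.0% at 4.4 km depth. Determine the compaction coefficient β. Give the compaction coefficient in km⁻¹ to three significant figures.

0.468 km⁻¹

Athy: φ(z) = φ₀ e^(−βz) ⇒ φ₁/φ₂ = e^{β(z₂−z₁)} ⇒ β = ln(φ₁/φ₂)/(z₂−z₁)
β = ln(0.285/0.07) / (4.4 − 1.4) = ln(4.071) / 3 = 1.4040 / 3 = 0.468 km⁻¹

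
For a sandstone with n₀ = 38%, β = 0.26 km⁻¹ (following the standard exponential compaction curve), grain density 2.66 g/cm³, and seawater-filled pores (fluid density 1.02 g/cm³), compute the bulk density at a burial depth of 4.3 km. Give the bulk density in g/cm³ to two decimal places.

Porosity at depth: n = 0.38·exp(−0.26×4.3) = 0.38×0.3269 = 0.1242
Bulk density: ρ_b = (1−n)ρ_g + n·ρ_f = 0.8758×2.66 + 0.1242×1.02
       = 2.330 + 0.127 = 2.456 g/cm³

2.46 g/cm³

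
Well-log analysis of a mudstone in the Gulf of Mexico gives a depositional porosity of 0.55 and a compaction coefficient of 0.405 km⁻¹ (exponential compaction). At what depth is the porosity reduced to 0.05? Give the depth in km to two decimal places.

Invert Athy's law: Z = ln(φ₀/φ) / β
Z = ln(0.55/0.05) / 0.405 = ln(11) / 0.405 = 2.3979 / 0.405 = 5.921 km

5.92 km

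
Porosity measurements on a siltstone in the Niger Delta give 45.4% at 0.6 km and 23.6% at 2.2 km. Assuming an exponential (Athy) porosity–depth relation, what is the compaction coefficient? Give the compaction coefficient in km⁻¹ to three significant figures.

Athy: phi(d) = phi₀ e^(−βd) ⇒ phi₁/phi₂ = e^{β(d₂−d₁)} ⇒ β = ln(phi₁/phi₂)/(d₂−d₁)
β = ln(0.454/0.236) / (2.2 − 0.6) = ln(1.924) / 1.6 = 0.6543 / 1.6 = 0.4089 km⁻¹

0.409 km⁻¹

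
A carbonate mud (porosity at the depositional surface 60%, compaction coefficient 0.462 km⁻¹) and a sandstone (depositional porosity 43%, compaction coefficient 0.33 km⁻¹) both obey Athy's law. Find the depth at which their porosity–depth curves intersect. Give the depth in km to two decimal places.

Set n₀ₐ e^(−cₐd) = n₀ᵦ e^(−cᵦd) ⇒ ln(n₀ₐ/n₀ᵦ) = (cₐ − cᵦ)·d
d = ln(0.6/0.43) / (0.462 − 0.33) = 0.3331 / 0.132 = 2.524 km

2.52 km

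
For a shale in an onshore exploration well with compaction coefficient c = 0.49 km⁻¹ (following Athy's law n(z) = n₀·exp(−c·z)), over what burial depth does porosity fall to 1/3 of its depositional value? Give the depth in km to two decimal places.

n/n₀ = 1/3 ⇒ exp(−c·z) = 1/3 ⇒ z = ln(3) / c
z = 1.0986 / 0.49 = 2.242 km

2.24 km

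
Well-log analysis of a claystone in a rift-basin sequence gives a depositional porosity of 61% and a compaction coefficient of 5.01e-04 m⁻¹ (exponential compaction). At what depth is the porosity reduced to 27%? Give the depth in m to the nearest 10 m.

Working in km (1 km = 1000 m; β in km⁻¹ = β in m⁻¹ × 1000):
Invert Athy's law: d = ln(n₀/n) / β
d = ln(0.61/0.27) / 0.501 = ln(2.259) / 0.501 = 0.8150 / 0.501 = 1.627 km

1630 m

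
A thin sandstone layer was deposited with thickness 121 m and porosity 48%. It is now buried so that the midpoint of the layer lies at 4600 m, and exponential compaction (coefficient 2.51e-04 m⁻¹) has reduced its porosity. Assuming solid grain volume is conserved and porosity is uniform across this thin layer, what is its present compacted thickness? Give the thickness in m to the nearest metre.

Working in km (1 km = 1000 m; c in km⁻¹ = c in m⁻¹ × 1000):
Porosity at 4.6 km: phi = 0.48·exp(−0.251×4.6) = 0.1513
Solid-volume conservation: h(1−phi) = h₀(1−phi₀) ⇒ h = h₀·(1−phi₀)/(1−phi)
h = 0.121 × (1 − 0.48)/(1 − 0.1513) = 0.121 × 0.6127 = 0.0741 km

74 m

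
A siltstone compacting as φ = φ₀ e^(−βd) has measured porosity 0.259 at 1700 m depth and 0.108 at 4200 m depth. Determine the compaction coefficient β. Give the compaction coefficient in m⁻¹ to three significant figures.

0.000350 m⁻¹

Working in km (1 km = 1000 m; β in km⁻¹ = β in m⁻¹ × 1000):
Athy: φ(d) = φ₀ e^(−βd) ⇒ φ₁/φ₂ = e^{β(d₂−d₁)} ⇒ β = ln(φ₁/φ₂)/(d₂−d₁)
β = ln(0.259/0.108) / (4.2 − 1.7) = ln(2.398) / 2.5 = 0.8747 / 2.5 = 0.3499 km⁻¹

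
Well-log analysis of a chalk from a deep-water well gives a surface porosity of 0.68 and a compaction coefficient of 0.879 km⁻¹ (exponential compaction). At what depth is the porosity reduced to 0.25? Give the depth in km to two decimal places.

1.14 km

Invert Athy's law: z = ln(φ₀/φ) / c
z = ln(0.68/0.25) / 0.879 = ln(2.72) / 0.879 = 1.0006 / 0.879 = 1.138 km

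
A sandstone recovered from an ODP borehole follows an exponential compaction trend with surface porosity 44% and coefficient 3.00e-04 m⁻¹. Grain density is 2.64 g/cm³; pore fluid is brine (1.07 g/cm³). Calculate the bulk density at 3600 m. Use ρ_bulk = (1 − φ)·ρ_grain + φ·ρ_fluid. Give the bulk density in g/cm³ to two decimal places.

Working in km (1 km = 1000 m; β in km⁻¹ = β in m⁻¹ × 1000):
Porosity at depth: φ = 0.44·exp(−0.3×3.6) = 0.44×0.3396 = 0.1494
Bulk density: ρ_b = (1−φ)ρ_g + φ·ρ_f = 0.8506×2.64 + 0.1494×1.07
       = 2.246 + 0.160 = 2.405 g/cm³

2.41 g/cm³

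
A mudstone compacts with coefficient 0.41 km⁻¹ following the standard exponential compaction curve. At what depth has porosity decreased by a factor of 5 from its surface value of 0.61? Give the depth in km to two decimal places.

n/n₀ = 1/5 ⇒ exp(−c·z) = 1/5 ⇒ z = ln(5) / c
z = 1.6094 / 0.41 = 3.925 km

3.93 km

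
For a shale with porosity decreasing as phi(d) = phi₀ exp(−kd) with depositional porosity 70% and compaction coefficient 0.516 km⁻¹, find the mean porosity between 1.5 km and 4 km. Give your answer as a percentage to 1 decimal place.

18.1%

⟨phi⟩ = (1/(d₂−d₁)) ∫ phi₀ e^(−kd) dd = phi₀·(e^(−k·d₁) − e^(−k·d₂)) / (k·(d₂−d₁))
e^(−0.516×1.5) = 0.4612; e^(−0.516×4) = 0.1269
⟨phi⟩ = 0.7 × (0.4612 − 0.1269) / (0.516 × 2.5) = 0.7 × 0.2591 = 0.1814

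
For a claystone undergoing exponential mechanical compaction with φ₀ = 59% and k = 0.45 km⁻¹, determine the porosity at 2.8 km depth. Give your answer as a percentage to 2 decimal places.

16.74%

φ = φ₀·exp(−k·Z) = 0.59 × exp(−0.45 × 2.8) = 0.59 × exp(−1.26)
  = 0.59 × 0.2837 = 0.1674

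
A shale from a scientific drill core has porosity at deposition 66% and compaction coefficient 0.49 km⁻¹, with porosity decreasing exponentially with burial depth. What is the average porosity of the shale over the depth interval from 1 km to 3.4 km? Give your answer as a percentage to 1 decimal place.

23.8%

⟨phi⟩ = (1/(z₂−z₁)) ∫ phi₀ e^(−βz) dz = phi₀·(e^(−β·z₁) − e^(−β·z₂)) / (β·(z₂−z₁))
e^(−0.49×1) = 0.6126; e^(−0.49×3.4) = 0.1890
⟨phi⟩ = 0.66 × (0.6126 − 0.1890) / (0.49 × 2.4) = 0.66 × 0.3602 = 0.2377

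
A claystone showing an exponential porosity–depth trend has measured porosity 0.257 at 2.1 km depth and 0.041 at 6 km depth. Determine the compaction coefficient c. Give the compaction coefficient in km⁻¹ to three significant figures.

0.471 km⁻¹

Athy: φ(Z) = φ₀ e^(−cZ) ⇒ φ₁/φ₂ = e^{c(Z₂−Z₁)} ⇒ c = ln(φ₁/φ₂)/(Z₂−Z₁)
c = ln(0.257/0.041) / (6 − 2.1) = ln(6.268) / 3.9 = 1.8355 / 3.9 = 0.4706 km⁻¹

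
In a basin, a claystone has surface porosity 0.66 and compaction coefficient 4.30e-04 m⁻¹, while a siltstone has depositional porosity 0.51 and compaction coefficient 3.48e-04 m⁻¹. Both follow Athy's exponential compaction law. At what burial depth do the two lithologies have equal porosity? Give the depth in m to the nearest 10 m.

3140 m

Working in km (1 km = 1000 m; k in km⁻¹ = k in m⁻¹ × 1000):
Set phi₀ₐ e^(−kₐZ) = phi₀ᵦ e^(−kᵦZ) ⇒ ln(phi₀ₐ/phi₀ᵦ) = (kₐ − kᵦ)·Z
Z = ln(0.66/0.51) / (0.43 − 0.348) = 0.2578 / 0.082 = 3.144 km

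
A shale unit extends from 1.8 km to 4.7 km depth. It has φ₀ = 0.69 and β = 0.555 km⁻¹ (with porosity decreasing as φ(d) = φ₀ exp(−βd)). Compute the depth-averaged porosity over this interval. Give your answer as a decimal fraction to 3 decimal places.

⟨φ⟩ = (1/(d₂−d₁)) ∫ φ₀ e^(−βd) dd = φ₀·(e^(−β·d₁) − e^(−β·d₂)) / (β·(d₂−d₁))
e^(−0.555×1.8) = 0.3682; e^(−0.555×4.7) = 0.0736
⟨φ⟩ = 0.69 × (0.3682 − 0.0736) / (0.555 × 2.9) = 0.69 × 0.1830 = 0.1263

0.126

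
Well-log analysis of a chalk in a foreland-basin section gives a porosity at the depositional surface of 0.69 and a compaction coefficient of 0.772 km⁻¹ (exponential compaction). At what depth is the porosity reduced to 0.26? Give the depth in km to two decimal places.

1.26 km

Invert Athy's law: z = ln(phi₀/phi) / β
z = ln(0.69/0.26) / 0.772 = ln(2.654) / 0.772 = 0.9760 / 0.772 = 1.264 km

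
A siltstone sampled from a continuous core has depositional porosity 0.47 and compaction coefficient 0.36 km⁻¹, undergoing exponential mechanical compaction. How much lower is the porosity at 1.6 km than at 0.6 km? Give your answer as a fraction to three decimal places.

0.114

n(0.6) = 0.47·e^(−0.36×0.6) = 0.3787
n(1.6) = 0.47·e^(−0.36×1.6) = 0.2642
Δn = 0.3787 − 0.2642 = 0.1145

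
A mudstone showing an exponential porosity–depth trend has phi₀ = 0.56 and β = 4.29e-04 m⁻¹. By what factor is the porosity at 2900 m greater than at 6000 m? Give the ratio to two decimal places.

Working in km (1 km = 1000 m; β in km⁻¹ = β in m⁻¹ × 1000):
phi(d₁)/phi(d₂) = e^(−β·d₁)/e^(−β·d₂) = e^{β(d₂−d₁)}
= exp(0.429 × 3.1) = exp(1.33) = 3.7807

3.78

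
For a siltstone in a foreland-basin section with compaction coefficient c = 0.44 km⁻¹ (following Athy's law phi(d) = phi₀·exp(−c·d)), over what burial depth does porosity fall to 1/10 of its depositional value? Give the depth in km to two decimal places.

phi/phi₀ = 1/10 ⇒ exp(−c·d) = 1/10 ⇒ d = ln(10) / c
d = 2.3026 / 0.44 = 5.233 km

5.23 km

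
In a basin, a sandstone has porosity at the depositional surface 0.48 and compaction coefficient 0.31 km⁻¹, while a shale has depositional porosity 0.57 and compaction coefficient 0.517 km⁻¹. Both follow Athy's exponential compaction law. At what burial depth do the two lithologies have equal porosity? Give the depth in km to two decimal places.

0.83 km

Set n₀ₐ e^(−kₐd) = n₀ᵦ e^(−kᵦd) ⇒ ln(n₀ₐ/n₀ᵦ) = (kₐ − kᵦ)·d
d = ln(0.48/0.57) / (0.31 − 0.517) = -0.1719 / -0.207 = 0.830 km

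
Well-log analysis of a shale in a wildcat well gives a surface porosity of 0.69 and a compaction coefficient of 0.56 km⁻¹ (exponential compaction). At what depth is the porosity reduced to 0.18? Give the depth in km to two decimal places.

2.40 km

Invert Athy's law: d = ln(φ₀/φ) / β
d = ln(0.69/0.18) / 0.56 = ln(3.833) / 0.56 = 1.3437 / 0.56 = 2.400 km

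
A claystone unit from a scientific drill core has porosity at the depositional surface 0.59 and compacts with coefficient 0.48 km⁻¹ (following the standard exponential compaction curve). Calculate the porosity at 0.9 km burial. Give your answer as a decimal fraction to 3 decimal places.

0.383

phi = phi₀·exp(−k·d) = 0.59 × exp(−0.48 × 0.9) = 0.59 × exp(−0.432)
  = 0.59 × 0.6492 = 0.3830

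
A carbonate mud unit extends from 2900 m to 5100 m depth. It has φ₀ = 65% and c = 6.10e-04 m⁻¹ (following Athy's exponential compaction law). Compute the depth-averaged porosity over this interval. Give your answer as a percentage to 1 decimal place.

Working in km (1 km = 1000 m; c in km⁻¹ = c in m⁻¹ × 1000):
⟨φ⟩ = (1/(z₂−z₁)) ∫ φ₀ e^(−cz) dz = φ₀·(e^(−c·z₁) − e^(−c·z₂)) / (c·(z₂−z₁))
e^(−0.61×2.9) = 0.1705; e^(−0.61×5.1) = 0.0446
⟨φ⟩ = 0.65 × (0.1705 − 0.0446) / (0.61 × 2.2) = 0.65 × 0.0939 = 0.0610

6.1%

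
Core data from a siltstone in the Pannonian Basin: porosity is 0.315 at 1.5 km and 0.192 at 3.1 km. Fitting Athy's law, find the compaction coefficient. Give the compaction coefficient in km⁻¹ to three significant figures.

0.309 km⁻¹

Athy: φ(z) = φ₀ e^(−kz) ⇒ φ₁/φ₂ = e^{k(z₂−z₁)} ⇒ k = ln(φ₁/φ₂)/(z₂−z₁)
k = ln(0.315/0.192) / (3.1 − 1.5) = ln(1.641) / 1.6 = 0.4951 / 1.6 = 0.3094 km⁻¹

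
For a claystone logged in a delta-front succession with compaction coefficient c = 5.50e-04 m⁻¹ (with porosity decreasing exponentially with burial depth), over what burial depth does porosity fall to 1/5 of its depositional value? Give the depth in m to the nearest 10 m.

2930 m

Working in km (1 km = 1000 m; c in km⁻¹ = c in m⁻¹ × 1000):
φ/φ₀ = 1/5 ⇒ exp(−c·d) = 1/5 ⇒ d = ln(5) / c
d = 1.6094 / 0.55 = 2.926 km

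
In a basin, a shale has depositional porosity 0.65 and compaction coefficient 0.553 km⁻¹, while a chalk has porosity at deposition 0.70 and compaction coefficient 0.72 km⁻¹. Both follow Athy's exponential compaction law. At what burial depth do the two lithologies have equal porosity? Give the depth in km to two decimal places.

0.44 km

Set phi₀ₐ e^(−cₐZ) = phi₀ᵦ e^(−cᵦZ) ⇒ ln(phi₀ₐ/phi₀ᵦ) = (cₐ − cᵦ)·Z
Z = ln(0.65/0.7) / (0.553 − 0.72) = -0.0741 / -0.167 = 0.444 km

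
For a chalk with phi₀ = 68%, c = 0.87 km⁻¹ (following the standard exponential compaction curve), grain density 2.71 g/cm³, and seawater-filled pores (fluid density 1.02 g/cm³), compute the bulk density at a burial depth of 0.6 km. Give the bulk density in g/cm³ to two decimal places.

Porosity at depth: phi = 0.68·exp(−0.87×0.6) = 0.68×0.5933 = 0.4035
Bulk density: ρ_b = (1−phi)ρ_g + phi·ρ_f = 0.5965×2.71 + 0.4035×1.02
       = 1.617 + 0.412 = 2.028 g/cm³

2.03 g/cm³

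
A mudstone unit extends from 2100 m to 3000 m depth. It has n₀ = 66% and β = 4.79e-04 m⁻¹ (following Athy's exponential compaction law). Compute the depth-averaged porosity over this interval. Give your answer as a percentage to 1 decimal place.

19.6%

Working in km (1 km = 1000 m; β in km⁻¹ = β in m⁻¹ × 1000):
⟨n⟩ = (1/(Z₂−Z₁)) ∫ n₀ e^(−βZ) dZ = n₀·(e^(−β·Z₁) − e^(−β·Z₂)) / (β·(Z₂−Z₁))
e^(−0.479×2.1) = 0.3657; e^(−0.479×3) = 0.2376
⟨n⟩ = 0.66 × (0.3657 − 0.2376) / (0.479 × 0.9) = 0.66 × 0.2971 = 0.1961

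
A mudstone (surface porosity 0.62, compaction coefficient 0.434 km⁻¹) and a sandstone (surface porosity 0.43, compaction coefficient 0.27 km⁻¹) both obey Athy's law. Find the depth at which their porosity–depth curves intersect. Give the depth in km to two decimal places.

Set phi₀ₐ e^(−cₐd) = phi₀ᵦ e^(−cᵦd) ⇒ ln(phi₀ₐ/phi₀ᵦ) = (cₐ − cᵦ)·d
d = ln(0.62/0.43) / (0.434 − 0.27) = 0.3659 / 0.164 = 2.231 km

2.23 km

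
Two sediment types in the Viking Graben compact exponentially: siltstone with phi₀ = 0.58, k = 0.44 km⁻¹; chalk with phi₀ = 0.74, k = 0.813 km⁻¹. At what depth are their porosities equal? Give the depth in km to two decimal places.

Set phi₀ₐ e^(−kₐz) = phi₀ᵦ e^(−kᵦz) ⇒ ln(phi₀ₐ/phi₀ᵦ) = (kₐ − kᵦ)·z
z = ln(0.58/0.74) / (0.44 − 0.813) = -0.2436 / -0.373 = 0.653 km

0.65 km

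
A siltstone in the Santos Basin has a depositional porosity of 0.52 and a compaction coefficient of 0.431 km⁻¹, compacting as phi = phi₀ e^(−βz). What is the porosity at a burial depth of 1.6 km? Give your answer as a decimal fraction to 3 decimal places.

phi = phi₀·exp(−β·z) = 0.52 × exp(−0.431 × 1.6) = 0.52 × exp(−0.6896)
  = 0.52 × 0.5018 = 0.2609

0.261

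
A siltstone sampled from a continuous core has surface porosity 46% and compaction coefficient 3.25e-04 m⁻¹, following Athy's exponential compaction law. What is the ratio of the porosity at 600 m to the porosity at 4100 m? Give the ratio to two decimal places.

3.12

Working in km (1 km = 1000 m; c in km⁻¹ = c in m⁻¹ × 1000):
φ(z₁)/φ(z₂) = e^(−c·z₁)/e^(−c·z₂) = e^{c(z₂−z₁)}
= exp(0.325 × 3.5) = exp(1.137) = 3.1190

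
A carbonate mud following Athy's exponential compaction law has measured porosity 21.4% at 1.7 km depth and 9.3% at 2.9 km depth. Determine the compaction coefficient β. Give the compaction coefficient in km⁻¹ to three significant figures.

Athy: n(Z) = n₀ e^(−βZ) ⇒ n₁/n₂ = e^{β(Z₂−Z₁)} ⇒ β = ln(n₁/n₂)/(Z₂−Z₁)
β = ln(0.214/0.093) / (2.9 − 1.7) = ln(2.301) / 1.2 = 0.8334 / 1.2 = 0.6945 km⁻¹

0.694 km⁻¹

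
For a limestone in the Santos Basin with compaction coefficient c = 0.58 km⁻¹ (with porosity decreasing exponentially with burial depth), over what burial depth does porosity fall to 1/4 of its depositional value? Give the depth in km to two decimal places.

φ/φ₀ = 1/4 ⇒ exp(−c·z) = 1/4 ⇒ z = ln(4) / c
z = 1.3863 / 0.58 = 2.390 km

2.39 km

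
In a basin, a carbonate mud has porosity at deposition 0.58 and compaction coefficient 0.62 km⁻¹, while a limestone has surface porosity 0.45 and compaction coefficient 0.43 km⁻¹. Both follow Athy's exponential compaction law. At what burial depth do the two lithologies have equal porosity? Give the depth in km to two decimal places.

1.34 km

Set phi₀ₐ e^(−βₐd) = phi₀ᵦ e^(−βᵦd) ⇒ ln(phi₀ₐ/phi₀ᵦ) = (βₐ − βᵦ)·d
d = ln(0.58/0.45) / (0.62 − 0.43) = 0.2538 / 0.19 = 1.336 km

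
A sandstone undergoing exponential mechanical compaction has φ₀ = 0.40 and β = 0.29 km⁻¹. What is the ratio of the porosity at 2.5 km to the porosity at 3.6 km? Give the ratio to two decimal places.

φ(z₁)/φ(z₂) = e^(−β·z₁)/e^(−β·z₂) = e^{β(z₂−z₁)}
= exp(0.29 × 1.1) = exp(0.319) = 1.3758

1.38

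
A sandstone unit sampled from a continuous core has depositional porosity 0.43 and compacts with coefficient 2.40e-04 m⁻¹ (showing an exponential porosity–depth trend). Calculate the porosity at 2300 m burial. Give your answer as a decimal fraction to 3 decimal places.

0.248

Working in km (1 km = 1000 m; k in km⁻¹ = k in m⁻¹ × 1000):
φ = φ₀·exp(−k·z) = 0.43 × exp(−0.24 × 2.3) = 0.43 × exp(−0.552)
  = 0.43 × 0.5758 = 0.2476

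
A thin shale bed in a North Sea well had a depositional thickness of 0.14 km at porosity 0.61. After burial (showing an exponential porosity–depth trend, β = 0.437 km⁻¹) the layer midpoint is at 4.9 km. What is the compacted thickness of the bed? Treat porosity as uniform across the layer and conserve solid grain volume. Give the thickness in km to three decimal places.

0.059 km

Porosity at 4.9 km: phi = 0.61·exp(−0.437×4.9) = 0.0717
Solid-volume conservation: h(1−phi) = h₀(1−phi₀) ⇒ h = h₀·(1−phi₀)/(1−phi)
h = 0.14 × (1 − 0.61)/(1 − 0.0717) = 0.14 × 0.4201 = 0.0588 km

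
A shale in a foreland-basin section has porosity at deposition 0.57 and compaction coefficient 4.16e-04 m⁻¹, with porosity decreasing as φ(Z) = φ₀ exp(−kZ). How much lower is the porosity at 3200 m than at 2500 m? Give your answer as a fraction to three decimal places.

0.051

Working in km (1 km = 1000 m; k in km⁻¹ = k in m⁻¹ × 1000):
φ(2.5) = 0.57·e^(−0.416×2.5) = 0.2015
φ(3.2) = 0.57·e^(−0.416×3.2) = 0.1506
Δφ = 0.2015 − 0.1506 = 0.0509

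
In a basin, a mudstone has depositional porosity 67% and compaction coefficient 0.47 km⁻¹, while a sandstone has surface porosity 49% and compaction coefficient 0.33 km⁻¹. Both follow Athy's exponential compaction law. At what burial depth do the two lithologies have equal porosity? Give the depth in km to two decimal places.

Set n₀ₐ e^(−kₐz) = n₀ᵦ e^(−kᵦz) ⇒ ln(n₀ₐ/n₀ᵦ) = (kₐ − kᵦ)·z
z = ln(0.67/0.49) / (0.47 − 0.33) = 0.3129 / 0.14 = 2.235 km

2.23 km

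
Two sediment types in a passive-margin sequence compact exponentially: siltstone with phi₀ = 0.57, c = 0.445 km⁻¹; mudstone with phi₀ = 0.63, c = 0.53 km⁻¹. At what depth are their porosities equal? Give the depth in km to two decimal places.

Set phi₀ₐ e^(−cₐz) = phi₀ᵦ e^(−cᵦz) ⇒ ln(phi₀ₐ/phi₀ᵦ) = (cₐ − cᵦ)·z
z = ln(0.57/0.63) / (0.445 − 0.53) = -0.1001 / -0.085 = 1.177 km

1.18 km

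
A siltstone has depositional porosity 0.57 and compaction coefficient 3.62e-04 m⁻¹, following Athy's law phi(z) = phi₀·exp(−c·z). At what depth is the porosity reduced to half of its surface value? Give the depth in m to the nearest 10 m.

Working in km (1 km = 1000 m; c in km⁻¹ = c in m⁻¹ × 1000):
phi/phi₀ = 1/2 ⇒ exp(−c·z) = 1/2 ⇒ z = ln(2) / c
z = 0.6931 / 0.362 = 1.915 km

1910 m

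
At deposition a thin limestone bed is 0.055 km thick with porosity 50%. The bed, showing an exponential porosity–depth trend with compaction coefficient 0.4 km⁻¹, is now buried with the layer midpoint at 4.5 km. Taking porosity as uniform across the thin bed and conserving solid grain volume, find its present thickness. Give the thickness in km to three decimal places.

Porosity at 4.5 km: n = 0.5·exp(−0.4×4.5) = 0.0826
Solid-volume conservation: h(1−n) = h₀(1−n₀) ⇒ h = h₀·(1−n₀)/(1−n)
h = 0.055 × (1 − 0.5)/(1 − 0.0826) = 0.055 × 0.5450 = 0.0300 km

0.030 km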